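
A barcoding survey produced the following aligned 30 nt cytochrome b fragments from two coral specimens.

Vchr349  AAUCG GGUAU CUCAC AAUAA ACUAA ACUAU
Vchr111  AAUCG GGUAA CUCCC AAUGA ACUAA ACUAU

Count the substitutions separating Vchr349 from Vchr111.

The sequences differ at positions 10 (U/A), 14 (A/C), 19 (A/G).
That gives 3 mismatches out of 30 aligned sites, so the Hamming distance is 3.

3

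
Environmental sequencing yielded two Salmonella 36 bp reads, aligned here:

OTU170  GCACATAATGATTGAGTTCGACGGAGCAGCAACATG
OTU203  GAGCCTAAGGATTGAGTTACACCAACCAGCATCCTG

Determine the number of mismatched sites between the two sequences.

Mismatches occur at site 2 (C/A), site 3 (A/G), site 5 (A/C), site 9 (T/G), site 19 (C/A), site 20 (G/C), site 23 (G/C), site 24 (G/A), site 26 (G/C), site 32 (A/T), site 34 (A/C).
That gives 11 mismatches out of 36 aligned sites, so the Hamming distance is 11.

11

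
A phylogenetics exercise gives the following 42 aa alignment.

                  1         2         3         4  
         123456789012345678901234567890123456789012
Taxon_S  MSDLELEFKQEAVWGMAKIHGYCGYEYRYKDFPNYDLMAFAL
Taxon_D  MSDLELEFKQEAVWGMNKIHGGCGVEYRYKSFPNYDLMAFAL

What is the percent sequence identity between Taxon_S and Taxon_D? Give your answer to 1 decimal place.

Mismatches occur at site 17 (A/N), site 22 (Y/G), site 25 (Y/V), site 31 (D/S).
38 of the 42 sites match, so the percent identity is 38/42 × 100 = 90.5%.

90.5%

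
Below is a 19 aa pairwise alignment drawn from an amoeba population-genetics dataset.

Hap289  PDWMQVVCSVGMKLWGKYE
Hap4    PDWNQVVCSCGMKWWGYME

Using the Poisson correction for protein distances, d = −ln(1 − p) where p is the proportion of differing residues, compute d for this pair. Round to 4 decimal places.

The sequences differ at positions 4 (M/N), 10 (V/C), 14 (L/W), 17 (K/Y), 18 (Y/M).
p = 5/19 = 0.263158.
d = −ln(1 − 0.263158) = −ln(0.736842) = 0.3054.

0.3054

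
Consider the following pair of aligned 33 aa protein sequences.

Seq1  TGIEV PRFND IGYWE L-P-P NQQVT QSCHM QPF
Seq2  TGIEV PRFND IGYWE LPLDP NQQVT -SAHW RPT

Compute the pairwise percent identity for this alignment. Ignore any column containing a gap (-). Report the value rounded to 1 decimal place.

83.3%

Excluding the 3 gap columns leaves 30 comparable sites.
Mismatches occur at site 18 (P↔L), site 28 (C↔A), site 30 (M↔W), site 31 (Q↔R), site 33 (F↔T).
25 of the 30 comparable sites match, so the percent identity is 25/30 × 100 = 83.3%.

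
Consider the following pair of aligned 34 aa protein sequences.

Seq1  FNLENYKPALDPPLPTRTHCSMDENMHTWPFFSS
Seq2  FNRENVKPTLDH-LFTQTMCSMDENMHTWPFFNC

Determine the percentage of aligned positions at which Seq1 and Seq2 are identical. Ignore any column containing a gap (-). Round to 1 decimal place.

Excluding the 1 gap column leaves 33 comparable sites.
Differing sites — 3:L/R; 6:Y/V; 9:A/T; 12:P/H; 15:P/F; 17:R/Q; 19:H/M; 33:S/N; 34:S/C.
24 of the 33 comparable sites match, so the percent identity is 24/33 × 100 = 72.7%.

72.7%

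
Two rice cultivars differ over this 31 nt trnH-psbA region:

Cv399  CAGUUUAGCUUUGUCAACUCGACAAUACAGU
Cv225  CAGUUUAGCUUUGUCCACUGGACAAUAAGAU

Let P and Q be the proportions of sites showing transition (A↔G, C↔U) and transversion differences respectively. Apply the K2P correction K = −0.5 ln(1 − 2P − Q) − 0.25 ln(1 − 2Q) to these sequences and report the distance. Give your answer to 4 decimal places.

0.1817

Differing sites — 16:A/C (Tv); 20:C/G (Tv); 28:C/A (Tv); 29:A/G (Ti); 30:G/A (Ti).
Of the 5 differences, 2 transitions and 3 transversions over 31 sites: P = 2/31 = 0.064516, Q = 3/31 = 0.096774.
d = −0.5·ln(0.774194) − 0.25·ln(0.806452) = −0.5·(-0.255933) − 0.25·(-0.215111) = 0.1817.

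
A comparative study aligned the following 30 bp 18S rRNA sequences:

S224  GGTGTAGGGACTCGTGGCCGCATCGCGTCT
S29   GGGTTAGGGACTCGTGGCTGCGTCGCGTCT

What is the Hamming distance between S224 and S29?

Mismatches occur at site 3 (T→G), site 4 (G→T), site 19 (C→T), site 22 (A→G).
That gives 4 mismatches out of 30 aligned sites, so the Hamming distance is 4.

4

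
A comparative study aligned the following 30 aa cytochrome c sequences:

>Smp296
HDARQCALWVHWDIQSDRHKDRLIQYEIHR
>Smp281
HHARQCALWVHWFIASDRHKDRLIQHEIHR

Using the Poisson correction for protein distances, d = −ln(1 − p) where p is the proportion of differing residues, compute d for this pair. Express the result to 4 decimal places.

The sequences differ at positions 2 (D/H), 13 (D/F), 15 (Q/A), 26 (Y/H).
p = 4/30 = 0.133333.
d = −ln(1 − 0.133333) = −ln(0.866667) = 0.1431.

0.1431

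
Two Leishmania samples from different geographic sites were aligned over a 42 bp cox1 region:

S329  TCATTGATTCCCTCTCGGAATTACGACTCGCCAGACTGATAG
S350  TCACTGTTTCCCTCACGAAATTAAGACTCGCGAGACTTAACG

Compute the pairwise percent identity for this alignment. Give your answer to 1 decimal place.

78.6%

The sequences differ at positions 4 (T/C), 7 (A/T), 15 (T/A), 18 (G/A), 24 (C/A), 32 (C/G), 38 (G/T), 40 (T/A), 41 (A/C).
33 of the 42 sites match, so the percent identity is 33/42 × 100 = 78.6%.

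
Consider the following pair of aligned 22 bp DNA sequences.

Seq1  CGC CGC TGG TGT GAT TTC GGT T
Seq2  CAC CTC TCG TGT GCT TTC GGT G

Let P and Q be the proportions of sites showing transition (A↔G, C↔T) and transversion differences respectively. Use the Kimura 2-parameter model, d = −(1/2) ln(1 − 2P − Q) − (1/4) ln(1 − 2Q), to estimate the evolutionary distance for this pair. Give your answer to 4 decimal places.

0.2722

The sequences differ at positions 2 (G/A, transition), 5 (G/T, transversion), 8 (G/C, transversion), 14 (A/C, transversion), 22 (T/G, transversion).
Of the 5 differences, 1 transition and 4 transversions over 22 sites: P = 1/22 = 0.045455, Q = 4/22 = 0.181818.
d = −0.5·ln(0.727272) − 0.25·ln(0.636364) = −0.5·(-0.318455) − 0.25·(-0.451985) = 0.2722.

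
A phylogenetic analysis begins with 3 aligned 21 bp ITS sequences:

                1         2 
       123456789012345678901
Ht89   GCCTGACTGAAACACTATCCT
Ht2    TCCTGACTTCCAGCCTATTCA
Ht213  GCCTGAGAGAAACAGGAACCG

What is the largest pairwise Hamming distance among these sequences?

13

Pairwise Hamming distances:
  Ht89 vs Ht2: 8
  Ht89 vs Ht213: 6
  Ht2 vs Ht213: 13
The largest is 13, between Ht2 and Ht213.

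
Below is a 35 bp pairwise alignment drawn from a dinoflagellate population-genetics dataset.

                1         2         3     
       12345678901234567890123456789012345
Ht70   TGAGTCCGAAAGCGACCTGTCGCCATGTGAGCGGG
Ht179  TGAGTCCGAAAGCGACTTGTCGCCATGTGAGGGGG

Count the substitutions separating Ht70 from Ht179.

The sequences differ at positions 17 (C/T), 32 (C/G).
That gives 2 mismatches out of 35 aligned sites, so the Hamming distance is 2.

2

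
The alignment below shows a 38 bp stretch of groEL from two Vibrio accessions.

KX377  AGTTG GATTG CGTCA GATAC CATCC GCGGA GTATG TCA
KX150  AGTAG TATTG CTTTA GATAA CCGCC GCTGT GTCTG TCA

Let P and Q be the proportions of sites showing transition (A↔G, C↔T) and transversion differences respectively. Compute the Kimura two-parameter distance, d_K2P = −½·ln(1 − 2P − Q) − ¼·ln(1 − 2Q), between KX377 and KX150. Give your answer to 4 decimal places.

0.3313

The sequences differ at positions 4 (T/A, transversion), 6 (G/T, transversion), 12 (G/T, transversion), 14 (C/T, transition), 20 (C/A, transversion), 22 (A/C, transversion), 23 (T/G, transversion), 28 (G/T, transversion), 30 (A/T, transversion), 33 (A/C, transversion).
Of the 10 differences, 1 transition and 9 transversions over 38 sites: P = 1/38 = 0.026316, Q = 9/38 = 0.236842.
d = −0.5·ln(0.710526) − 0.25·ln(0.526316) = −0.5·(-0.341750) − 0.25·(-0.641853) = 0.3313.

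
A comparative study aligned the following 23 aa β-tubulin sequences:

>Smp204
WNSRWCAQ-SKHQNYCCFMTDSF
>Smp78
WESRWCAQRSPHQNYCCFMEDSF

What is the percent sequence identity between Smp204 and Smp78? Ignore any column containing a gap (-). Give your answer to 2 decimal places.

Excluding the 1 gap column leaves 22 comparable sites.
The sequences differ at positions 2 (N/E), 11 (K/P), 20 (T/E).
19 of the 22 comparable sites match, so the percent identity is 19/22 × 100 = 86.36%.

86.36%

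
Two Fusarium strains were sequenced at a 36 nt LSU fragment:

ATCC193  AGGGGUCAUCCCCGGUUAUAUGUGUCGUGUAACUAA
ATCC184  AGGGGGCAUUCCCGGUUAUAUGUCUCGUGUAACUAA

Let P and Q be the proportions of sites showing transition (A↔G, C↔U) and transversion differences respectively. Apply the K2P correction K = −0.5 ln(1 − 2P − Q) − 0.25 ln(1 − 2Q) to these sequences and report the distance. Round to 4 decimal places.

0.0883

Mismatches occur at site 6 (U→G, transversion), site 10 (C→U, transition), site 24 (G→C, transversion).
Of the 3 differences, 1 transition and 2 transversions over 36 sites: P = 1/36 = 0.027778, Q = 2/36 = 0.055556.
d = −0.5·ln(0.888888) − 0.25·ln(0.888888) = −0.5·(-0.117784) − 0.25·(-0.117784) = 0.0883.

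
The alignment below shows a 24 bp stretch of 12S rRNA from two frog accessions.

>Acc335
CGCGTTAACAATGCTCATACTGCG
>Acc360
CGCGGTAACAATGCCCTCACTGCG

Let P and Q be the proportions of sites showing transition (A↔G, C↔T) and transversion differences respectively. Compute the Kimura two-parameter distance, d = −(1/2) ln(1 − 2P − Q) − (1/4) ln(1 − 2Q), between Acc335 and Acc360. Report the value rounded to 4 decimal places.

0.1894

Mismatches occur at site 5 (T↔G, transversion), site 15 (T↔C, transition), site 17 (A↔T, transversion), site 18 (T↔C, transition).
Of the 4 differences, 2 transitions and 2 transversions over 24 sites: P = 2/24 = 0.083333, Q = 2/24 = 0.083333.
d = −0.5·ln(0.750001) − 0.25·ln(0.833334) = −0.5·(-0.287681) − 0.25·(-0.182321) = 0.1894.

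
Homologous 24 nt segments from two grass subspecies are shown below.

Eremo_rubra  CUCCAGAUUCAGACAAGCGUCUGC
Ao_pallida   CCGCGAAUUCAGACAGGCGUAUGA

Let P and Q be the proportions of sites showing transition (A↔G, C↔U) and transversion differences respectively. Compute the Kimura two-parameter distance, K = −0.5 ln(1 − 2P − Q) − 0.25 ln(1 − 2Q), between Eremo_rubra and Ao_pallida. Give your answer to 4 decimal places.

The sequences differ at positions 2 (U/C, transition), 3 (C/G, transversion), 5 (A/G, transition), 6 (G/A, transition), 16 (A/G, transition), 21 (C/A, transversion), 24 (C/A, transversion).
Of the 7 differences, 4 transitions and 3 transversions over 24 sites: P = 4/24 = 0.166667, Q = 3/24 = 0.125000.
d = −0.5·ln(0.541666) − 0.25·ln(0.750000) = −0.5·(-0.613106) − 0.25·(-0.287682) = 0.3785.

0.3785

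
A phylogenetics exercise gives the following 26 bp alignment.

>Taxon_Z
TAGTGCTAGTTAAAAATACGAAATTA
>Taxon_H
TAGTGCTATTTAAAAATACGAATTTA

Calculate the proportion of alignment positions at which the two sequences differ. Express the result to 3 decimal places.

0.077

The sequences differ at positions 9 (G/T), 23 (A/T).
There are 2 differences over 26 sites, so p = 2/26 = 0.077.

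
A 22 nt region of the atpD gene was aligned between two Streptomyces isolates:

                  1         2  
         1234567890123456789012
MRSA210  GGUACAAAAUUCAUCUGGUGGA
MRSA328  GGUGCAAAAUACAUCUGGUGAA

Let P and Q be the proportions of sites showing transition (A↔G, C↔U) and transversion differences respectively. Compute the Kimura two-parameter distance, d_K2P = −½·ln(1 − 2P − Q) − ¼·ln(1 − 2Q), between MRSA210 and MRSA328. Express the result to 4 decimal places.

0.1527

Differing sites — 4:A/G (Ti); 11:U/A (Tv); 21:G/A (Ti).
Of the 3 differences, 2 transitions and 1 transversion over 22 sites: P = 2/22 = 0.090909, Q = 1/22 = 0.045455.
d = −0.5·ln(0.772727) − 0.25·ln(0.909090) = −0.5·(-0.257829) − 0.25·(-0.095311) = 0.1527.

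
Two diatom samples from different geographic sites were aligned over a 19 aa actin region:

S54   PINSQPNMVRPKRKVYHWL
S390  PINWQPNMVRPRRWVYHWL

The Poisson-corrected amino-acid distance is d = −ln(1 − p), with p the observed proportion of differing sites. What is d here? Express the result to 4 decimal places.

Mismatches occur at site 4 (S→W), site 12 (K→R), site 14 (K→W).
p = 3/19 = 0.157895.
d = −ln(1 − 0.157895) = −ln(0.842105) = 0.1719.

0.1719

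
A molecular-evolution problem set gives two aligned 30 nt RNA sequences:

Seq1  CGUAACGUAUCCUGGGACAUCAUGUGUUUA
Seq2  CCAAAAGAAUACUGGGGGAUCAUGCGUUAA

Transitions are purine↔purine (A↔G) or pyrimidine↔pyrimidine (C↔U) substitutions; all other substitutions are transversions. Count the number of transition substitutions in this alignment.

2

Mismatches occur at site 2 (G/C, transversion), site 3 (U/A, transversion), site 6 (C/A, transversion), site 8 (U/A, transversion), site 11 (C/A, transversion), site 17 (A/G, transition), site 18 (C/G, transversion), site 25 (U/C, transition), site 29 (U/A, transversion).
Of the 9 differences, 2 transitions and 7 transversions, so the answer is 2.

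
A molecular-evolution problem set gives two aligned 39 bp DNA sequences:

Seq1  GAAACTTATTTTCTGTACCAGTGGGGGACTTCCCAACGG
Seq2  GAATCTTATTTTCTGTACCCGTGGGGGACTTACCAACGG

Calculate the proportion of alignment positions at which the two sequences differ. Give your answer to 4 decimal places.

The sequences differ at positions 4 (A/T), 20 (A/C), 32 (C/A).
There are 3 differences over 39 sites, so p = 3/39 = 0.0769.

0.0769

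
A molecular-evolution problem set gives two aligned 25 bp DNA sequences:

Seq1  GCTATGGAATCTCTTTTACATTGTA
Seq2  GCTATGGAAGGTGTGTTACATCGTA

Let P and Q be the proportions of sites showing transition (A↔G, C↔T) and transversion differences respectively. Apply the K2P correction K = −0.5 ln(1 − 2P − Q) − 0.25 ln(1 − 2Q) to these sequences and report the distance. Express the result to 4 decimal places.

Mismatches occur at site 10 (T/G, transversion), site 11 (C/G, transversion), site 13 (C/G, transversion), site 15 (T/G, transversion), site 22 (T/C, transition).
Of the 5 differences, 1 transition and 4 transversions over 25 sites: P = 1/25 = 0.040000, Q = 4/25 = 0.160000.
d = −0.5·ln(0.760000) − 0.25·ln(0.680000) = −0.5·(-0.274437) − 0.25·(-0.385662) = 0.2336.

0.2336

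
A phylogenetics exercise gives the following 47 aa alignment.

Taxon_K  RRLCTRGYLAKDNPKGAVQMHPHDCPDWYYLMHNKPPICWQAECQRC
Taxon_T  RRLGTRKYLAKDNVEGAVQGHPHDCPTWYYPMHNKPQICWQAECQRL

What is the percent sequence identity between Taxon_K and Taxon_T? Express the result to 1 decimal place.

80.9%

The sequences differ at positions 4 (C/G), 7 (G/K), 14 (P/V), 15 (K/E), 20 (M/G), 27 (D/T), 31 (L/P), 37 (P/Q), 47 (C/L).
38 of the 47 sites match, so the percent identity is 38/47 × 100 = 80.9%.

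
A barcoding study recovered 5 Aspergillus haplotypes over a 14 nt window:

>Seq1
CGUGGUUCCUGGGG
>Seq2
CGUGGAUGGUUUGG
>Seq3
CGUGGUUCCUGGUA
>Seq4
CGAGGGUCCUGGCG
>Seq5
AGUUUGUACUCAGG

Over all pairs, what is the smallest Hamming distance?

Pairwise Hamming distances:
  Seq1 vs Seq2: 5
  Seq1 vs Seq3: 2
  Seq1 vs Seq4: 3
  Seq1 vs Seq5: 7
  Seq2 vs Seq3: 7
  Seq2 vs Seq4: 7
  Seq2 vs Seq5: 8
  Seq3 vs Seq4: 4
  Seq3 vs Seq5: 9
  Seq4 vs Seq5: 8
The smallest is 2, between Seq1 and Seq3.

2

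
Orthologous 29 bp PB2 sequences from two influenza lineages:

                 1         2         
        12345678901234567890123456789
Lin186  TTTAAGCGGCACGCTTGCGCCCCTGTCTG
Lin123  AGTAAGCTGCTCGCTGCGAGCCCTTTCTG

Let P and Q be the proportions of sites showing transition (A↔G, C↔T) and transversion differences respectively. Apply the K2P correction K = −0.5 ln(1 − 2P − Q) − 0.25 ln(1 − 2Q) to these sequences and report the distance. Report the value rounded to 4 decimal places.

0.4808

The sequences differ at positions 1 (T/A, transversion), 2 (T/G, transversion), 8 (G/T, transversion), 11 (A/T, transversion), 16 (T/G, transversion), 17 (G/C, transversion), 18 (C/G, transversion), 19 (G/A, transition), 20 (C/G, transversion), 25 (G/T, transversion).
Of the 10 differences, 1 transition and 9 transversions over 29 sites: P = 1/29 = 0.034483, Q = 9/29 = 0.310345.
d = −0.5·ln(0.620689) − 0.25·ln(0.379310) = −0.5·(-0.476925) − 0.25·(-0.969401) = 0.4808.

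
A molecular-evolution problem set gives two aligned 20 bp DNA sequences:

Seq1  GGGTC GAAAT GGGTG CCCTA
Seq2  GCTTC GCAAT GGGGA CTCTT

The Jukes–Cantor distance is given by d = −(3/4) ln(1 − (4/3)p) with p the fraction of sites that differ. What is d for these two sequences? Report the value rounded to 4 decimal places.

The sequences differ at positions 2 (G/C), 3 (G/T), 7 (A/C), 14 (T/G), 15 (G/A), 17 (C/T), 20 (A/T).
p = 7/20 = 0.350000.
d = −0.75 · ln(1 − (4/3)·0.350000) = −0.75 · ln(0.533333) = −0.75 · (-0.628609) = 0.4715.

0.4715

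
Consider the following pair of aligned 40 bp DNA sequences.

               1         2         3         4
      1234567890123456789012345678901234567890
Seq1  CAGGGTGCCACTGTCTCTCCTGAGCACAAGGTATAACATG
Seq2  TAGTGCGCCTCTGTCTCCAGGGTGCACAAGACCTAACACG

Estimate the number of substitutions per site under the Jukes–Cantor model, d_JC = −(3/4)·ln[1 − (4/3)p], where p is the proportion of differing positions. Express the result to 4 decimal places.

The sequences differ at positions 1 (C/T), 4 (G/T), 6 (T/C), 10 (A/T), 18 (T/C), 19 (C/A), 20 (C/G), 21 (T/G), 23 (A/T), 31 (G/A), 32 (T/C), 33 (A/C), 39 (T/C).
p = 13/40 = 0.325000.
d = −0.75 · ln(1 − (4/3)·0.325000) = −0.75 · ln(0.566667) = −0.75 · (-0.567983) = 0.4260.

0.4260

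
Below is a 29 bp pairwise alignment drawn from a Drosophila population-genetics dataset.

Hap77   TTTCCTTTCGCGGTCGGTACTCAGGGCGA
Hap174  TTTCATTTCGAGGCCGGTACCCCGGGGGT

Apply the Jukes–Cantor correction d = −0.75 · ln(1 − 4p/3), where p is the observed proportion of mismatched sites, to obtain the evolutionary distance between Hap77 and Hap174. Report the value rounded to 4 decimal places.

0.2913

Mismatches occur at site 5 (C→A), site 11 (C→A), site 14 (T→C), site 21 (T→C), site 23 (A→C), site 27 (C→G), site 29 (A→T).
p = 7/29 = 0.241379.
d = −0.75 · ln(1 − (4/3)·0.241379) = −0.75 · ln(0.678161) = −0.75 · (-0.388371) = 0.2913.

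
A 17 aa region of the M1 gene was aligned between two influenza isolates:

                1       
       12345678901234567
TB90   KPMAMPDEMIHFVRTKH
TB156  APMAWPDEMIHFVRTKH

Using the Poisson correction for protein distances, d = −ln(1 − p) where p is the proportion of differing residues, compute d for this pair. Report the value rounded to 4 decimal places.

Differing sites — 1:K/A; 5:M/W.
p = 2/17 = 0.117647.
d = −ln(1 − 0.117647) = −ln(0.882353) = 0.1252.

0.1252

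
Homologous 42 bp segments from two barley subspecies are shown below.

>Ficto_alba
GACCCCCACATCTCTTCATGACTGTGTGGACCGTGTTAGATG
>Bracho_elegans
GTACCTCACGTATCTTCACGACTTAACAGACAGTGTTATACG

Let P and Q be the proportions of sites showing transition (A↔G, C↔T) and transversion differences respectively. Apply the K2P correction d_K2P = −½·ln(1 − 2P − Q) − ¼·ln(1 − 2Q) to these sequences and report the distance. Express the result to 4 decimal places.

Differing sites — 2:A/T (Tv); 3:C/A (Tv); 6:C/T (Ti); 10:A/G (Ti); 12:C/A (Tv); 19:T/C (Ti); 24:G/T (Tv); 25:T/A (Tv); 26:G/A (Ti); 27:T/C (Ti); 28:G/A (Ti); 32:C/A (Tv); 39:G/T (Tv); 41:T/C (Ti).
Of the 14 differences, 7 transitions and 7 transversions over 42 sites: P = 7/42 = 0.166667, Q = 7/42 = 0.166667.
d = −0.5·ln(0.499999) − 0.25·ln(0.666666) = −0.5·(-0.693149) − 0.25·(-0.405466) = 0.4479.

0.4479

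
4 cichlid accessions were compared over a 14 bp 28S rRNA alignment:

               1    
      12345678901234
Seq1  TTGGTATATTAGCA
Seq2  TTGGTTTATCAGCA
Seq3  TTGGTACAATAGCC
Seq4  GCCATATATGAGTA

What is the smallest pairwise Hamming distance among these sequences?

2

Pairwise Hamming distances:
  Seq1 vs Seq2: 2
  Seq1 vs Seq3: 3
  Seq1 vs Seq4: 6
  Seq2 vs Seq3: 5
  Seq2 vs Seq4: 7
  Seq3 vs Seq4: 9
The smallest is 2, between Seq1 and Seq2.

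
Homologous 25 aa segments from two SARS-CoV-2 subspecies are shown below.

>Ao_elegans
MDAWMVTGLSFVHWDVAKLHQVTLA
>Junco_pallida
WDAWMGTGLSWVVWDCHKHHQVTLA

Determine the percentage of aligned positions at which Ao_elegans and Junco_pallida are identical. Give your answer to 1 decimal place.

Differing sites — 1:M/W; 6:V/G; 11:F/W; 13:H/V; 16:V/C; 17:A/H; 19:L/H.
18 of the 25 sites match, so the percent identity is 18/25 × 100 = 72.0%.

72.0%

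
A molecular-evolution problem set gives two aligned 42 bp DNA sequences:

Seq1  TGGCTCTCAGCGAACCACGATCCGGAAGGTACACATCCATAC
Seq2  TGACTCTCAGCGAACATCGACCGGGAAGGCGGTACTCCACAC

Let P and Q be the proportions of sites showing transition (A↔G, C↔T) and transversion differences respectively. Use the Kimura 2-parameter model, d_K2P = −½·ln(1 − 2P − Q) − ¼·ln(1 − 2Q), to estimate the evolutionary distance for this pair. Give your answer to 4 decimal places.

0.3608

Mismatches occur at site 3 (G↔A, transition), site 16 (C↔A, transversion), site 17 (A↔T, transversion), site 21 (T↔C, transition), site 23 (C↔G, transversion), site 30 (T↔C, transition), site 31 (A↔G, transition), site 32 (C↔G, transversion), site 33 (A↔T, transversion), site 34 (C↔A, transversion), site 35 (A↔C, transversion), site 40 (T↔C, transition).
Of the 12 differences, 5 transitions and 7 transversions over 42 sites: P = 5/42 = 0.119048, Q = 7/42 = 0.166667.
d = −0.5·ln(0.595237) − 0.25·ln(0.666666) = −0.5·(-0.518796) − 0.25·(-0.405466) = 0.3608.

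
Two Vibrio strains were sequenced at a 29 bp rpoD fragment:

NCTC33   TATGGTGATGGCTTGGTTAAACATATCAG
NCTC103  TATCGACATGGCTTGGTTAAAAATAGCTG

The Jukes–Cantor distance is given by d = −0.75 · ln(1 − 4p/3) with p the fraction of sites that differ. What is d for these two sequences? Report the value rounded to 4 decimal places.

Differing sites — 4:G/C; 6:T/A; 7:G/C; 22:C/A; 26:T/G; 28:A/T.
p = 6/29 = 0.206897.
d = −0.75 · ln(1 − (4/3)·0.206897) = −0.75 · ln(0.724137) = −0.75 · (-0.322775) = 0.2421.

0.2421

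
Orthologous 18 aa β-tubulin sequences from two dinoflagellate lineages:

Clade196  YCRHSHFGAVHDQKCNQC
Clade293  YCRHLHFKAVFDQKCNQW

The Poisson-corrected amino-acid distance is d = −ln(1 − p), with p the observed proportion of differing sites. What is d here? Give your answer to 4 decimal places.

0.2513

Mismatches occur at site 5 (S→L), site 8 (G→K), site 11 (H→F), site 18 (C→W).
p = 4/18 = 0.222222.
d = −ln(1 − 0.222222) = −ln(0.777778) = 0.2513.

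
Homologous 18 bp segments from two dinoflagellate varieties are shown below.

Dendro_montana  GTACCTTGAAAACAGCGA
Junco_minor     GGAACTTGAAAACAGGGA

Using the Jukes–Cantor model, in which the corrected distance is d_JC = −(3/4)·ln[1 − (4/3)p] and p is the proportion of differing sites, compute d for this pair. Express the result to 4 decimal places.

Differing sites — 2:T/G; 4:C/A; 16:C/G.
p = 3/18 = 0.166667.
d = −0.75 · ln(1 − (4/3)·0.166667) = −0.75 · ln(0.777777) = −0.75 · (-0.251315) = 0.1885.

0.1885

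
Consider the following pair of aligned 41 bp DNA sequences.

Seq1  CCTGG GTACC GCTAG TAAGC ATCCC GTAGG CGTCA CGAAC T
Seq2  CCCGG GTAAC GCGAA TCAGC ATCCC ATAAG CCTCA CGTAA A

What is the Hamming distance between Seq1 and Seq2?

11

Differing sites — 3:T/C; 9:C/A; 13:T/G; 15:G/A; 17:A/C; 26:G/A; 29:G/A; 32:G/C; 38:A/T; 40:C/A; 41:T/A.
That gives 11 mismatches out of 41 aligned sites, so the Hamming distance is 11.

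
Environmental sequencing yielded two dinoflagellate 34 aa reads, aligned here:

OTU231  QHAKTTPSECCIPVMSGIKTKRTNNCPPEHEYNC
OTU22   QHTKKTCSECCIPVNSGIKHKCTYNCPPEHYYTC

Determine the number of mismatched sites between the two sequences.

9

Differing sites — 3:A/T; 5:T/K; 7:P/C; 15:M/N; 20:T/H; 22:R/C; 24:N/Y; 31:E/Y; 33:N/T.
That gives 9 mismatches out of 34 aligned sites, so the Hamming distance is 9.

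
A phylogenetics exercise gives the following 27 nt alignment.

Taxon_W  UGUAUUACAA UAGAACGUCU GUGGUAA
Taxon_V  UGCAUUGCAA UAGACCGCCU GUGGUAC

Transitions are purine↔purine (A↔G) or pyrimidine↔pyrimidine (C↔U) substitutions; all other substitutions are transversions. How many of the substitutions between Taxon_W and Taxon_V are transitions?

Differing sites — 3:U/C (Ti); 7:A/G (Ti); 15:A/C (Tv); 18:U/C (Ti); 27:A/C (Tv).
Of the 5 differences, 3 transitions and 2 transversions, so the answer is 3.

3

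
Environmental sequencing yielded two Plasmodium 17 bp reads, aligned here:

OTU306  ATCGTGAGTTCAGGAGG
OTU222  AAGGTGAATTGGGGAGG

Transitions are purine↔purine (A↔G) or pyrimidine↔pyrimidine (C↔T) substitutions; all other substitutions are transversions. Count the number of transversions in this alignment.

Mismatches occur at site 2 (T/A, transversion), site 3 (C/G, transversion), site 8 (G/A, transition), site 11 (C/G, transversion), site 12 (A/G, transition).
Of the 5 differences, 2 transitions and 3 transversions, so the answer is 3.

3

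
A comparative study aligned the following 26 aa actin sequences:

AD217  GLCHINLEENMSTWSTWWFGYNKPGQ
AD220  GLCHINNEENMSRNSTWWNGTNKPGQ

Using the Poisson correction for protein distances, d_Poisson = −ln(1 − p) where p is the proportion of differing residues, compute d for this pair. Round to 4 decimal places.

The sequences differ at positions 7 (L/N), 13 (T/R), 14 (W/N), 19 (F/N), 21 (Y/T).
p = 5/26 = 0.192308.
d = −ln(1 − 0.192308) = −ln(0.807692) = 0.2136.

0.2136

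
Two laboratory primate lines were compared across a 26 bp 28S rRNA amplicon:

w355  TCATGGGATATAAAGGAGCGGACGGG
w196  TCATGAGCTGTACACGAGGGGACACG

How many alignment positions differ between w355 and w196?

Differing sites — 6:G/A; 8:A/C; 10:A/G; 13:A/C; 15:G/C; 19:C/G; 24:G/A; 25:G/C.
That gives 8 mismatches out of 26 aligned sites, so the Hamming distance is 8.

8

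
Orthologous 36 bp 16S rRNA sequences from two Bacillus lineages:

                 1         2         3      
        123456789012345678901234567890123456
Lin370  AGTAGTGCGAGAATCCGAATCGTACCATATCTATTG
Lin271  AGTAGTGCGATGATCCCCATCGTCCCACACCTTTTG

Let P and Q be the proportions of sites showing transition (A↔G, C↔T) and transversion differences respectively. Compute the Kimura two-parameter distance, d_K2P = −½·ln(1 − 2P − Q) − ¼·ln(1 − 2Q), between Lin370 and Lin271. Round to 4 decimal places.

0.2637

Differing sites — 11:G/T (Tv); 12:A/G (Ti); 17:G/C (Tv); 18:A/C (Tv); 24:A/C (Tv); 28:T/C (Ti); 30:T/C (Ti); 33:A/T (Tv).
Of the 8 differences, 3 transitions and 5 transversions over 36 sites: P = 3/36 = 0.083333, Q = 5/36 = 0.138889.
d = −0.5·ln(0.694445) − 0.25·ln(0.722222) = −0.5·(-0.364642) − 0.25·(-0.325423) = 0.2637.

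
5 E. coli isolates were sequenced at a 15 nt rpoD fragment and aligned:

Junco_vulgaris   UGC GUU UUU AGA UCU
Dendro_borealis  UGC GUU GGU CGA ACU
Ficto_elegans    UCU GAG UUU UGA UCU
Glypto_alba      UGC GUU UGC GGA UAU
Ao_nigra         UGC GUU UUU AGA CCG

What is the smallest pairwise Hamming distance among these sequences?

Pairwise Hamming distances:
  Junco_vulgaris vs Dendro_borealis: 4
  Junco_vulgaris vs Ficto_elegans: 5
  Junco_vulgaris vs Glypto_alba: 4
  Junco_vulgaris vs Ao_nigra: 2
  Dendro_borealis vs Ficto_elegans: 8
  Dendro_borealis vs Glypto_alba: 5
  Dendro_borealis vs Ao_nigra: 5
  Ficto_elegans vs Glypto_alba: 8
  Ficto_elegans vs Ao_nigra: 7
  Glypto_alba vs Ao_nigra: 6
The smallest is 2, between Junco_vulgaris and Ao_nigra.

2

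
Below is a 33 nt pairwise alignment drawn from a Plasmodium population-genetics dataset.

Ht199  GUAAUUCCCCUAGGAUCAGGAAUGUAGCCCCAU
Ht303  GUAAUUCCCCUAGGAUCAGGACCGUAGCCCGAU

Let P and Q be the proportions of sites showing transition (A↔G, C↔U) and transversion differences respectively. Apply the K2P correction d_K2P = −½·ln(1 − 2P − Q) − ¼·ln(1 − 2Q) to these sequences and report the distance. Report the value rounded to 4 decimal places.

0.0969

The sequences differ at positions 22 (A/C, transversion), 23 (U/C, transition), 31 (C/G, transversion).
Of the 3 differences, 1 transition and 2 transversions over 33 sites: P = 1/33 = 0.030303, Q = 2/33 = 0.060606.
d = −0.5·ln(0.878788) − 0.25·ln(0.878788) = −0.5·(-0.129212) − 0.25·(-0.129212) = 0.0969.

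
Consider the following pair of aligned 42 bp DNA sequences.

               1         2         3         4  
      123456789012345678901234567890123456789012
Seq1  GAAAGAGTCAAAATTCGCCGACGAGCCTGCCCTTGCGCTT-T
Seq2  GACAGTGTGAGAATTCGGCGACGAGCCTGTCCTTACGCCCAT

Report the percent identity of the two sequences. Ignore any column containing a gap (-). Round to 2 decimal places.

78.05%

Excluding the 1 gap column leaves 41 comparable sites.
Differing sites — 3:A/C; 6:A/T; 9:C/G; 11:A/G; 18:C/G; 30:C/T; 35:G/A; 39:T/C; 40:T/C.
32 of the 41 comparable sites match, so the percent identity is 32/41 × 100 = 78.05%.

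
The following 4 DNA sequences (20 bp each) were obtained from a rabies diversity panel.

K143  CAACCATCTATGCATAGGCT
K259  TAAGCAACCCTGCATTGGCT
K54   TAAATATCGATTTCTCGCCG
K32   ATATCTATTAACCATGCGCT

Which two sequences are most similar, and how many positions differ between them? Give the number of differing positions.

Pairwise Hamming distances:
  K143 vs K259: 6
  K143 vs K54: 10
  K143 vs K32: 10
  K259 vs K54: 11
  K259 vs K32: 11
  K54 vs K32: 16
The smallest is 6, between K143 and K259.

6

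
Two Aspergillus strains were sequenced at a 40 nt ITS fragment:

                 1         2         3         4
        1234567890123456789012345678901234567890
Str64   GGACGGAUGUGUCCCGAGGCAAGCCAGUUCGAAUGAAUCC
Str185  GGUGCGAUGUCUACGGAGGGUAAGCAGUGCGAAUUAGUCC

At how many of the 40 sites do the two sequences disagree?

13

The sequences differ at positions 3 (A/U), 4 (C/G), 5 (G/C), 11 (G/C), 13 (C/A), 15 (C/G), 20 (C/G), 21 (A/U), 23 (G/A), 24 (C/G), 29 (U/G), 35 (G/U), 37 (A/G).
That gives 13 mismatches out of 40 aligned sites, so the Hamming distance is 13.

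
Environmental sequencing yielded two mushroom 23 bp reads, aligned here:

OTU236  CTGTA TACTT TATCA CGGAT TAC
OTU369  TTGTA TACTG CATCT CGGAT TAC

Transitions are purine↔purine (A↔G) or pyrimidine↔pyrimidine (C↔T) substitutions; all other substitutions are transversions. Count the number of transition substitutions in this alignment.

2

The sequences differ at positions 1 (C/T, transition), 10 (T/G, transversion), 11 (T/C, transition), 15 (A/T, transversion).
Of the 4 differences, 2 transitions and 2 transversions, so the answer is 2.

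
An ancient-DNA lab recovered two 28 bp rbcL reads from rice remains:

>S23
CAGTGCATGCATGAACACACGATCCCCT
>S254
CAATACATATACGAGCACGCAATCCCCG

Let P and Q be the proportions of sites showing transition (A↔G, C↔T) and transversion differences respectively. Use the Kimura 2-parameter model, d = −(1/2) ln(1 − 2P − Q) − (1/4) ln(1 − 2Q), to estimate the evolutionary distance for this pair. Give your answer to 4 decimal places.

Differing sites — 3:G/A (Ti); 5:G/A (Ti); 9:G/A (Ti); 10:C/T (Ti); 12:T/C (Ti); 15:A/G (Ti); 19:A/G (Ti); 21:G/A (Ti); 28:T/G (Tv).
Of the 9 differences, 8 transitions and 1 transversion over 28 sites: P = 8/28 = 0.285714, Q = 1/28 = 0.035714.
d = −0.5·ln(0.392858) − 0.25·ln(0.928572) = −0.5·(-0.934307) − 0.25·(-0.074107) = 0.4857.

0.4857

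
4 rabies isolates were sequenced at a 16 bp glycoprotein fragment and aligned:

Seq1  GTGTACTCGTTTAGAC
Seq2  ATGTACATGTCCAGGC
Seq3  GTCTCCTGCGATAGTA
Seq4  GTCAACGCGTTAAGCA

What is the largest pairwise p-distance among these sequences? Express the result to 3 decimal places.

0.688

Pairwise Hamming distances:
  Seq1 vs Seq2: 6
  Seq1 vs Seq3: 8
  Seq1 vs Seq4: 6
  Seq2 vs Seq3: 11
  Seq2 vs Seq4: 9
  Seq3 vs Seq4: 9
The largest is 11 mismatches, between Seq2 and Seq3; p = 11/16 = 0.688.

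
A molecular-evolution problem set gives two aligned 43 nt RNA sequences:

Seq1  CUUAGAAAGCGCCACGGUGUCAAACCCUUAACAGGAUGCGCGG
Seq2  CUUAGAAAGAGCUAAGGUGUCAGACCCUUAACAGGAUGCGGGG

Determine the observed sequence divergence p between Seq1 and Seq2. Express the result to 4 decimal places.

Mismatches occur at site 10 (C/A), site 13 (C/U), site 15 (C/A), site 23 (A/G), site 41 (C/G).
There are 5 differences over 43 sites, so p = 5/43 = 0.1163.

0.1163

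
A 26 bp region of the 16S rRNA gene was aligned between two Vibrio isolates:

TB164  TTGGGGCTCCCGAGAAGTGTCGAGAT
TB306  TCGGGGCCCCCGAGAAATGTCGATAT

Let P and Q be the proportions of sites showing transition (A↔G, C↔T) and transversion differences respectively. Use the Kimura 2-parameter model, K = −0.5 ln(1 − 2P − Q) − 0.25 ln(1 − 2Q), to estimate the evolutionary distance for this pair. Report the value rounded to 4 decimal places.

The sequences differ at positions 2 (T/C, transition), 8 (T/C, transition), 17 (G/A, transition), 24 (G/T, transversion).
Of the 4 differences, 3 transitions and 1 transversion over 26 sites: P = 3/26 = 0.115385, Q = 1/26 = 0.038462.
d = −0.5·ln(0.730768) − 0.25·ln(0.923076) = −0.5·(-0.313659) − 0.25·(-0.080044) = 0.1768.

0.1768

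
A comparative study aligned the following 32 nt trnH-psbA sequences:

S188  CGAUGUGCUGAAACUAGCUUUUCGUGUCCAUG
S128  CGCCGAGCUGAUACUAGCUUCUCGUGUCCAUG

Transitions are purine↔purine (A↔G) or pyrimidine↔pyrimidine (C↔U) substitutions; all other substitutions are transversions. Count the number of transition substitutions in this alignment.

Mismatches occur at site 3 (A→C, transversion), site 4 (U→C, transition), site 6 (U→A, transversion), site 12 (A→U, transversion), site 21 (U→C, transition).
Of the 5 differences, 2 transitions and 3 transversions, so the answer is 2.

2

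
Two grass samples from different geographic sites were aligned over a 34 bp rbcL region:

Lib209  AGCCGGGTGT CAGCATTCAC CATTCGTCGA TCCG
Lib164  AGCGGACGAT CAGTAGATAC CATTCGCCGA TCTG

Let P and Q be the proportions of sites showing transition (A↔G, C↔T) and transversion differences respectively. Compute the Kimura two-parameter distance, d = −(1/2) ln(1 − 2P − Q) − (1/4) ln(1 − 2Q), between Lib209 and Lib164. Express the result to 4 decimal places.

0.4337

Mismatches occur at site 4 (C→G, transversion), site 6 (G→A, transition), site 7 (G→C, transversion), site 8 (T→G, transversion), site 9 (G→A, transition), site 14 (C→T, transition), site 16 (T→G, transversion), site 17 (T→A, transversion), site 18 (C→T, transition), site 27 (T→C, transition), site 33 (C→T, transition).
Of the 11 differences, 6 transitions and 5 transversions over 34 sites: P = 6/34 = 0.176471, Q = 5/34 = 0.147059.
d = −0.5·ln(0.499999) − 0.25·ln(0.705882) = −0.5·(-0.693149) − 0.25·(-0.348307) = 0.4337.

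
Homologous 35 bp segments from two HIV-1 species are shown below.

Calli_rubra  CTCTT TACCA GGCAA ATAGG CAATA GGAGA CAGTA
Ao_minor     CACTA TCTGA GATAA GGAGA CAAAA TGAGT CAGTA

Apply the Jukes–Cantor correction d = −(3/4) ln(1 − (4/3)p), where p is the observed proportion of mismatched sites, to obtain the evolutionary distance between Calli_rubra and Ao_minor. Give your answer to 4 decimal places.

0.5128

Mismatches occur at site 2 (T→A), site 5 (T→A), site 7 (A→C), site 8 (C→T), site 9 (C→G), site 12 (G→A), site 13 (C→T), site 16 (A→G), site 17 (T→G), site 20 (G→A), site 24 (T→A), site 26 (G→T), site 30 (A→T).
p = 13/35 = 0.371429.
d = −0.75 · ln(1 − (4/3)·0.371429) = −0.75 · ln(0.504761) = −0.75 · (-0.683670) = 0.5128.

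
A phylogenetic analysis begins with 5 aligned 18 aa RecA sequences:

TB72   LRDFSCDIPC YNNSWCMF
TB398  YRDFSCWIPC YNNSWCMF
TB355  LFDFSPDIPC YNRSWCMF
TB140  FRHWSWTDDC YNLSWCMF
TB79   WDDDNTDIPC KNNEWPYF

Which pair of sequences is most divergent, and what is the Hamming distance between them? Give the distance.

Pairwise Hamming distances:
  TB72 vs TB398: 2
  TB72 vs TB355: 3
  TB72 vs TB140: 8
  TB72 vs TB79: 9
  TB398 vs TB355: 5
  TB398 vs TB140: 8
  TB398 vs TB79: 10
  TB355 vs TB140: 9
  TB355 vs TB79: 10
  TB140 vs TB79: 14
The largest is 14, between TB140 and TB79.

14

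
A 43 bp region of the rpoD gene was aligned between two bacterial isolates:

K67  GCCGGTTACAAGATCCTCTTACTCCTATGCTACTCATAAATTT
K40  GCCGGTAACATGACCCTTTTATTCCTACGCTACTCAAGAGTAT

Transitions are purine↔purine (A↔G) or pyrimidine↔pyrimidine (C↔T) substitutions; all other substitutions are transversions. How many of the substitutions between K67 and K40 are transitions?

Differing sites — 7:T/A (Tv); 11:A/T (Tv); 14:T/C (Ti); 18:C/T (Ti); 22:C/T (Ti); 28:T/C (Ti); 37:T/A (Tv); 38:A/G (Ti); 40:A/G (Ti); 42:T/A (Tv).
Of the 10 differences, 6 transitions and 4 transversions, so the answer is 6.

6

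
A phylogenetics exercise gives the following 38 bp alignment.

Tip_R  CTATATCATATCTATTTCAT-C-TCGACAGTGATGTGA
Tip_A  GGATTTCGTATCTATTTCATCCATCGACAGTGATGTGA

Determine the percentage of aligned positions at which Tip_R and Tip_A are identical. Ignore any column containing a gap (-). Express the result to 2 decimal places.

Excluding the 2 gap columns leaves 36 comparable sites.
Mismatches occur at site 1 (C↔G), site 2 (T↔G), site 5 (A↔T), site 8 (A↔G).
32 of the 36 comparable sites match, so the percent identity is 32/36 × 100 = 88.89%.

88.89%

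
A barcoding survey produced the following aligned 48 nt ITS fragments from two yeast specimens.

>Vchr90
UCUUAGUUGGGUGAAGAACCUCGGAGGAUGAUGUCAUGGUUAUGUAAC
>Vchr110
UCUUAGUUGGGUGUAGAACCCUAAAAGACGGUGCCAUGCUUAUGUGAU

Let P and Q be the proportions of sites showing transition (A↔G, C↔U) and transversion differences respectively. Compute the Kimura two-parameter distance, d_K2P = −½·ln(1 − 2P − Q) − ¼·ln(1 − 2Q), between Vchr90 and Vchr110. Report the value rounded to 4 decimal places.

0.3283

The sequences differ at positions 14 (A/U, transversion), 21 (U/C, transition), 22 (C/U, transition), 23 (G/A, transition), 24 (G/A, transition), 26 (G/A, transition), 29 (U/C, transition), 31 (A/G, transition), 34 (U/C, transition), 39 (G/C, transversion), 46 (A/G, transition), 48 (C/U, transition).
Of the 12 differences, 10 transitions and 2 transversions over 48 sites: P = 10/48 = 0.208333, Q = 2/48 = 0.041667.
d = −0.5·ln(0.541667) − 0.25·ln(0.916666) = −0.5·(-0.613104) − 0.25·(-0.087012) = 0.3283.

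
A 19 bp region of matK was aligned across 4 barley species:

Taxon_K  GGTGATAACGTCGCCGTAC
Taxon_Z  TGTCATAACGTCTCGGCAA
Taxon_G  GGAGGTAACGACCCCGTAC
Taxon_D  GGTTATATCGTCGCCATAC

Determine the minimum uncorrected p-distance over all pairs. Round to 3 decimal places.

Pairwise Hamming distances:
  Taxon_K vs Taxon_Z: 6
  Taxon_K vs Taxon_G: 4
  Taxon_K vs Taxon_D: 3
  Taxon_Z vs Taxon_G: 9
  Taxon_Z vs Taxon_D: 8
  Taxon_G vs Taxon_D: 7
The smallest is 3 mismatches, between Taxon_K and Taxon_D; p = 3/19 = 0.158.

0.158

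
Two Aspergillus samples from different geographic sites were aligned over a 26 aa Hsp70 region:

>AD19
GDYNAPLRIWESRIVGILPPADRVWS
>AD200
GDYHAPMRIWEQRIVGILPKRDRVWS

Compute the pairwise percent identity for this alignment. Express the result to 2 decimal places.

80.77%

The sequences differ at positions 4 (N/H), 7 (L/M), 12 (S/Q), 20 (P/K), 21 (A/R).
21 of the 26 sites match, so the percent identity is 21/26 × 100 = 80.77%.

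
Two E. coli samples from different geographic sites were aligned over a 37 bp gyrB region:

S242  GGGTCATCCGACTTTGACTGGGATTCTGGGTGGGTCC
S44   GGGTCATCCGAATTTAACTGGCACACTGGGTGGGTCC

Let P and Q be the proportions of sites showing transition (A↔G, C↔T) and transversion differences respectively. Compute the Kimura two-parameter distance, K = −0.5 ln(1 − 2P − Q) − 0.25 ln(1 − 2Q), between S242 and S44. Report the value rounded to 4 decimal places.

0.1491

Mismatches occur at site 12 (C/A, transversion), site 16 (G/A, transition), site 22 (G/C, transversion), site 24 (T/C, transition), site 25 (T/A, transversion).
Of the 5 differences, 2 transitions and 3 transversions over 37 sites: P = 2/37 = 0.054054, Q = 3/37 = 0.081081.
d = −0.5·ln(0.810811) − 0.25·ln(0.837838) = −0.5·(-0.209720) − 0.25·(-0.176931) = 0.1491.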